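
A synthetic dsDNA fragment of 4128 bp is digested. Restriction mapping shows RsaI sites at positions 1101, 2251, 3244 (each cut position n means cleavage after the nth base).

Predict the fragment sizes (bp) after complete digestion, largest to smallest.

1150, 1101, 993, 884 bp

Linear molecule, 3 cuts → 4 fragments:
  1101 − 0 = 1101 bp
  2251 − 1101 = 1150 bp
  3244 − 2251 = 993 bp
  4128 − 3244 = 884 bp
Sorted largest to smallest: 1150, 1101, 993, 884 bp.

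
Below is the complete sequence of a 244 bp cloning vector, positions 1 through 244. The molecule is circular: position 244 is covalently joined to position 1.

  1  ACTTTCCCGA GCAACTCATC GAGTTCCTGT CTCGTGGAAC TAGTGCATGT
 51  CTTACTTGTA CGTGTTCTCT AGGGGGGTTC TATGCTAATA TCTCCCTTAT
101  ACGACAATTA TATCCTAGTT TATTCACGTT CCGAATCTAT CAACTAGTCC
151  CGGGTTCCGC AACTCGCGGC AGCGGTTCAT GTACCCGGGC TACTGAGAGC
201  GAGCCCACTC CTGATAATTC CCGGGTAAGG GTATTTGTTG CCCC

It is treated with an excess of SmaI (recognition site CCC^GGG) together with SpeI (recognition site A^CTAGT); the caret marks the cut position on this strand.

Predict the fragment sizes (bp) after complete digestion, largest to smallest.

104, 61, 36, 35, 8 bp

SmaI sites (CCCGGG) start at positions 149, 184, 220.
SmaI cuts after base 3 of each site, so after positions 151, 186, 222.
SpeI sites (ACTAGT) start at positions 39, 143.
SpeI cuts after the first base of each site, so after positions 39, 143.
Combined cut positions: 39, 143, 151, 186, 222.
Circular molecule, 5 cuts → 5 fragments:
  40–143 → 104 bp
  144–151 → 8 bp
  152–186 → 35 bp
  187–222 → 36 bp
  223–244 then 1–39 → 22 + 39 = 61 bp
Sorted largest to smallest: 104, 61, 36, 35, 8 bp.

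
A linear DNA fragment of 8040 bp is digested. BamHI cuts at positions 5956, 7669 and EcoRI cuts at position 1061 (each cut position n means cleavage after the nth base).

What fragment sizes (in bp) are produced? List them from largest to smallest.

Combined cut positions (sorted): 1061, 5956, 7669.
Linear molecule, 3 cuts → 4 fragments:
  1061 − 0 = 1061 bp
  5956 − 1061 = 4895 bp
  7669 − 5956 = 1713 bp
  8040 − 7669 = 371 bp
Sorted largest to smallest: 4895, 1713, 1061, 371 bp.

4895, 1713, 1061, 371 bp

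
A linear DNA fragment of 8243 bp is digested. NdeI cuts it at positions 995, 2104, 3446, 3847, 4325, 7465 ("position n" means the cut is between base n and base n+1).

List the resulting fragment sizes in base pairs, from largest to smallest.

Linear molecule, 6 cuts → 7 fragments:
  995 − 0 = 995 bp
  2104 − 995 = 1109 bp
  3446 − 2104 = 1342 bp
  3847 − 3446 = 401 bp
  4325 − 3847 = 478 bp
  7465 − 4325 = 3140 bp
  8243 − 7465 = 778 bp
Sorted largest to smallest: 3140, 1342, 1109, 995, 778, 478, 401 bp.

3140, 1342, 1109, 995, 778, 478, 401 bp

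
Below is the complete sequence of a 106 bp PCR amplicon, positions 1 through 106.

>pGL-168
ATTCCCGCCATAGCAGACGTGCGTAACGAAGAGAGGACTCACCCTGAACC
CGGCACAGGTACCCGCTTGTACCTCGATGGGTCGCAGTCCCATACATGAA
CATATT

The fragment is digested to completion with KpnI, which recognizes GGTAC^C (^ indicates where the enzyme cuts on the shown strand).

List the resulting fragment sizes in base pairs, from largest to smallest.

62, 44 bp

The KpnI site (GGTACC) starts at position 58.
KpnI cuts after base 5 of each site (before the last base), so after position 62.
Linear molecule, 1 cut → 2 fragments:
  1–62 → 62 bp
  63–106 → 44 bp
Sorted largest to smallest: 62, 44 bp.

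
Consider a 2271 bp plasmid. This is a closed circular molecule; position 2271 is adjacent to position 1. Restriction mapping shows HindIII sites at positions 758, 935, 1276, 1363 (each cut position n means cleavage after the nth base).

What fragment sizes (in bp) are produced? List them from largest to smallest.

1666, 341, 177, 87 bp

Circular molecule, 4 cuts → 4 fragments:
  935 − 758 = 177 bp
  1276 − 935 = 341 bp
  1363 − 1276 = 87 bp
  wrap: 2271 − 1363 + 758 = 1666 bp
Sorted largest to smallest: 1666, 341, 177, 87 bp.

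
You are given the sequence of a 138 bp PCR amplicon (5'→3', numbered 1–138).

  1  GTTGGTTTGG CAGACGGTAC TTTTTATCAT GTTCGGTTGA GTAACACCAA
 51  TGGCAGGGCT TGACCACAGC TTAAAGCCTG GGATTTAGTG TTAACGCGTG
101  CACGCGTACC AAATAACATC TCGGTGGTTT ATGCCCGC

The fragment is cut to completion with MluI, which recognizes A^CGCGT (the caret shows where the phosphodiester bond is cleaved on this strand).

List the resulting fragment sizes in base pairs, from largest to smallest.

94, 36, 8 bp

MluI sites (ACGCGT) start at positions 94, 102.
MluI cuts after the first base of each site, so after positions 94, 102.
Linear molecule, 2 cuts → 3 fragments:
  1–94 → 94 bp
  95–102 → 8 bp
  103–138 → 36 bp
Sorted largest to smallest: 94, 36, 8 bp.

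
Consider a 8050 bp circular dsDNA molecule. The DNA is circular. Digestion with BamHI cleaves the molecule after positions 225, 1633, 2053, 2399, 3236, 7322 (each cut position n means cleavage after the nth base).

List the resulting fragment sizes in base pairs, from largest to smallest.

4086, 1408, 953, 837, 420, 346 bp

Circular molecule, 6 cuts → 6 fragments:
  1633 − 225 = 1408 bp
  2053 − 1633 = 420 bp
  2399 − 2053 = 346 bp
  3236 − 2399 = 837 bp
  7322 − 3236 = 4086 bp
  wrap: 8050 − 7322 + 225 = 953 bp
Sorted largest to smallest: 4086, 1408, 953, 837, 420, 346 bp.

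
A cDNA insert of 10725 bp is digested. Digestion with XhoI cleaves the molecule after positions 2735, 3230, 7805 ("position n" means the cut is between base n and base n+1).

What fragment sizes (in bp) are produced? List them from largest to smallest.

4575, 2920, 2735, 495 bp

Linear molecule, 3 cuts → 4 fragments:
  2735 − 0 = 2735 bp
  3230 − 2735 = 495 bp
  7805 − 3230 = 4575 bp
  10725 − 7805 = 2920 bp
Sorted largest to smallest: 4575, 2920, 2735, 495 bp.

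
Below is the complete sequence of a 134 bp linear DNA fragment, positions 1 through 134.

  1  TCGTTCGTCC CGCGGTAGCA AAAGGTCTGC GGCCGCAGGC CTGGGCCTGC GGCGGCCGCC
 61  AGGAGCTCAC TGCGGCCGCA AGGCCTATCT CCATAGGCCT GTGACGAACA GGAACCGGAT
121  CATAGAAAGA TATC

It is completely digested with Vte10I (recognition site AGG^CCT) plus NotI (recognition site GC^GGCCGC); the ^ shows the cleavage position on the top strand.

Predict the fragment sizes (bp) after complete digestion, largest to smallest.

37, 30, 20, 14, 14, 10, 9 bp

Vte10I sites (AGGCCT) start at positions 37, 81, 95.
Vte10I cuts after base 3 of each site, so after positions 39, 83, 97.
NotI sites (GCGGCCGC) start at positions 29, 52, 72.
NotI cuts after base 2 of each site, so after positions 30, 53, 73.
Combined cut positions: 30, 39, 53, 73, 83, 97.
Linear molecule, 6 cuts → 7 fragments:
  1–30 → 30 bp
  31–39 → 9 bp
  40–53 → 14 bp
  54–73 → 20 bp
  74–83 → 10 bp
  84–97 → 14 bp
  98–134 → 37 bp
Sorted largest to smallest: 37, 30, 20, 14, 14, 10, 9 bp.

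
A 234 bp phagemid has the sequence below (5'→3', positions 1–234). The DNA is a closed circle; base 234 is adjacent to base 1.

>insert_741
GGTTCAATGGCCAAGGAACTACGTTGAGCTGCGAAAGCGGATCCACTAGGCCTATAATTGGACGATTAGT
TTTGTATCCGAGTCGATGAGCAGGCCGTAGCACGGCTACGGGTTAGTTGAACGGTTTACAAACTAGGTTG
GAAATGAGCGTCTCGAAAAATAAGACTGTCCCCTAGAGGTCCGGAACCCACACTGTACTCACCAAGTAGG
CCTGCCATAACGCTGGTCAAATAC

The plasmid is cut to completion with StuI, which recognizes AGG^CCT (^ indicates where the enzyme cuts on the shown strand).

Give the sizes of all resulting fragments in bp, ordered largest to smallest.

StuI sites (AGGCCT) start at positions 48, 208.
StuI cuts after base 3 of each site, so after positions 50, 210.
Circular molecule, 2 cuts → 2 fragments:
  51–210 → 160 bp
  211–234 then 1–50 → 24 + 50 = 74 bp
Sorted largest to smallest: 160, 74 bp.

160, 74 bp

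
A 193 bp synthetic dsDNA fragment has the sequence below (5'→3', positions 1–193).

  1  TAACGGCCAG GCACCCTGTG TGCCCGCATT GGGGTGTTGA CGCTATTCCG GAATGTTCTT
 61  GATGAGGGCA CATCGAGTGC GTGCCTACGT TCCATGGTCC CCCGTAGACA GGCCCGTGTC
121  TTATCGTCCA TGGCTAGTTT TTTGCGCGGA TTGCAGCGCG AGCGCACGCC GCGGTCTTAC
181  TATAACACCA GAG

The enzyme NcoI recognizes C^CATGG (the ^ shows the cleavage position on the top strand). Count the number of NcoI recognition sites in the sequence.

CCATGG occurs starting at positions 92, 128.
NcoI cuts at 2 sites.

2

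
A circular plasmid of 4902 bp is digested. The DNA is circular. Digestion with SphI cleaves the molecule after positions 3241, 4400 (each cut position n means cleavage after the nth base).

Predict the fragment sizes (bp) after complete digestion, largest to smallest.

3743, 1159 bp

Circular molecule, 2 cuts → 2 fragments:
  4400 − 3241 = 1159 bp
  wrap: 4902 − 4400 + 3241 = 3743 bp
Sorted largest to smallest: 3743, 1159 bp.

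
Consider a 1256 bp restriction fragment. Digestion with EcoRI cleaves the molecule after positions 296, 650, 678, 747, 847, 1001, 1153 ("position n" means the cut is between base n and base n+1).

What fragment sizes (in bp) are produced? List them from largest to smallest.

354, 296, 154, 152, 103, 100, 69, 28 bp

Linear molecule, 7 cuts → 8 fragments:
  296 − 0 = 296 bp
  650 − 296 = 354 bp
  678 − 650 = 28 bp
  747 − 678 = 69 bp
  847 − 747 = 100 bp
  1001 − 847 = 154 bp
  1153 − 1001 = 152 bp
  1256 − 1153 = 103 bp
Sorted largest to smallest: 354, 296, 154, 152, 103, 100, 69, 28 bp.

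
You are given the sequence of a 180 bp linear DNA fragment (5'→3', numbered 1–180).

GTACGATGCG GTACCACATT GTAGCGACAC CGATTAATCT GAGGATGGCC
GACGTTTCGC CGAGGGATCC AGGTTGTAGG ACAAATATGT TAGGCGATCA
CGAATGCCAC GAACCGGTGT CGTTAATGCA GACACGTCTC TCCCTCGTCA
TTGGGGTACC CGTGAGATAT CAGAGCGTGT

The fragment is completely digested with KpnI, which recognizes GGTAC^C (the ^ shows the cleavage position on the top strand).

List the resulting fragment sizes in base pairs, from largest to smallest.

145, 21, 14 bp

KpnI sites (GGTACC) start at positions 10, 155.
KpnI cuts after base 5 of each site (before the last base), so after positions 14, 159.
Linear molecule, 2 cuts → 3 fragments:
  1–14 → 14 bp
  15–159 → 145 bp
  160–180 → 21 bp
Sorted largest to smallest: 145, 21, 14 bp.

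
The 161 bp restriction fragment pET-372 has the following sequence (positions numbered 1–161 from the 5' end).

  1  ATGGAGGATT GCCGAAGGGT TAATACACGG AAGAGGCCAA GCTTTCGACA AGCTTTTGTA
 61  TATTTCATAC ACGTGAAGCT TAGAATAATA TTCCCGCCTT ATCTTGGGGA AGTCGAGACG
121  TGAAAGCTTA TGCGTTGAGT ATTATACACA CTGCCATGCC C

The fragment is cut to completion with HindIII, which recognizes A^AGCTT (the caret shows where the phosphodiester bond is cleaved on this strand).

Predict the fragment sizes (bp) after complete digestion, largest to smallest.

HindIII sites (AAGCTT) start at positions 39, 50, 76, 124.
HindIII cuts after the first base of each site, so after positions 39, 50, 76, 124.
Linear molecule, 4 cuts → 5 fragments:
  1–39 → 39 bp
  40–50 → 11 bp
  51–76 → 26 bp
  77–124 → 48 bp
  125–161 → 37 bp
Sorted largest to smallest: 48, 39, 37, 26, 11 bp.

48, 39, 37, 26, 11 bp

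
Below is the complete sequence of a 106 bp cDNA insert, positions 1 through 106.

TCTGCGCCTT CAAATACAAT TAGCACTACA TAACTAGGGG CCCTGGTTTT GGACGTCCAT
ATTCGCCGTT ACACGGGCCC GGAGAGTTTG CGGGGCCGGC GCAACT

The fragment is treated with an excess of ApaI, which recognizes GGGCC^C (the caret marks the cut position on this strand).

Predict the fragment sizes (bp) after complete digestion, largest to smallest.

ApaI sites (GGGCCC) start at positions 38, 75.
ApaI cuts after base 5 of each site (before the last base), so after positions 42, 79.
Linear molecule, 2 cuts → 3 fragments:
  1–42 → 42 bp
  43–79 → 37 bp
  80–106 → 27 bp
Sorted largest to smallest: 42, 37, 27 bp.

42, 37, 27 bp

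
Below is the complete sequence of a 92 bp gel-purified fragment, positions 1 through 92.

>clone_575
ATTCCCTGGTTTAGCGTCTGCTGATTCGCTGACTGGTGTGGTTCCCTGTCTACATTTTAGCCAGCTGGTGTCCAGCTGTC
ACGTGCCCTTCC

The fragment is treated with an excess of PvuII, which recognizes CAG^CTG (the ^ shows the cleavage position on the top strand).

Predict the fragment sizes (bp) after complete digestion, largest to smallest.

64, 17, 11 bp

PvuII sites (CAGCTG) start at positions 62, 73.
PvuII cuts after base 3 of each site, so after positions 64, 75.
Linear molecule, 2 cuts → 3 fragments:
  1–64 → 64 bp
  65–75 → 11 bp
  76–92 → 17 bp
Sorted largest to smallest: 64, 17, 11 bp.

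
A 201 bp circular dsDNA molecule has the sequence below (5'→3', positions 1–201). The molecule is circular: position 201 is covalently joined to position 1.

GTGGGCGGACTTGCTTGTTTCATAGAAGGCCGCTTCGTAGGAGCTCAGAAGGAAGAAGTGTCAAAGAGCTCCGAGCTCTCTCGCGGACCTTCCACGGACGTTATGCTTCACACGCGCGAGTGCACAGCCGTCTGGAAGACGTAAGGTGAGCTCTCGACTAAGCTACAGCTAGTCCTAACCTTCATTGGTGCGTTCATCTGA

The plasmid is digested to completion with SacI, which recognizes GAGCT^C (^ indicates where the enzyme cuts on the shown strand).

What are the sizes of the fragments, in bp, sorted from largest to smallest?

SacI sites (GAGCTC) start at positions 41, 66, 73, 148.
SacI cuts after base 5 of each site (before the last base), so after positions 45, 70, 77, 152.
Circular molecule, 4 cuts → 4 fragments:
  46–70 → 25 bp
  71–77 → 7 bp
  78–152 → 75 bp
  153–201 then 1–45 → 49 + 45 = 94 bp
Sorted largest to smallest: 94, 75, 25, 7 bp.

94, 75, 25, 7 bp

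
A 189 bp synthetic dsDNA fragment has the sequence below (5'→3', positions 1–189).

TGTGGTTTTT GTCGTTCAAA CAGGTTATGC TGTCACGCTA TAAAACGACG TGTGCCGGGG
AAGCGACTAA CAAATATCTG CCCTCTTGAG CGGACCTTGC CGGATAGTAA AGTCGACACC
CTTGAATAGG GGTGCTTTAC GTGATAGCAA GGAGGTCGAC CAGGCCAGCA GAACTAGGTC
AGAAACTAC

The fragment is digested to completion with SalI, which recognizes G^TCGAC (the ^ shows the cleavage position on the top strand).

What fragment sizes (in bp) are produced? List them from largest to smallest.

SalI sites (GTCGAC) start at positions 112, 155.
SalI cuts after the first base of each site, so after positions 112, 155.
Linear molecule, 2 cuts → 3 fragments:
  1–112 → 112 bp
  113–155 → 43 bp
  156–189 → 34 bp
Sorted largest to smallest: 112, 43, 34 bp.

112, 43, 34 bp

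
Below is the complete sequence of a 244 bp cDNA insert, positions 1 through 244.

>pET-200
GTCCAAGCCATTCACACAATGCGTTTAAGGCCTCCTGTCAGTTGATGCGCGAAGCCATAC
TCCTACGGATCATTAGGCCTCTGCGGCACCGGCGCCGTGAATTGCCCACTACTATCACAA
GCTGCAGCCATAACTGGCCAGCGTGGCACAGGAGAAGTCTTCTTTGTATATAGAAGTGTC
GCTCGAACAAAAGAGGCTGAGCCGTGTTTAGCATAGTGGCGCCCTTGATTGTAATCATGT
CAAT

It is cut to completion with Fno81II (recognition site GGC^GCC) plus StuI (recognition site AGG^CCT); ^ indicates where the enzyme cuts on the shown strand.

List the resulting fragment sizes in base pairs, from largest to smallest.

127, 47, 30, 24, 16 bp

Fno81II sites (GGCGCC) start at positions 91, 218.
Fno81II cuts after base 3 of each site, so after positions 93, 220.
StuI sites (AGGCCT) start at positions 28, 75.
StuI cuts after base 3 of each site, so after positions 30, 77.
Combined cut positions: 30, 77, 93, 220.
Linear molecule, 4 cuts → 5 fragments:
  1–30 → 30 bp
  31–77 → 47 bp
  78–93 → 16 bp
  94–220 → 127 bp
  221–244 → 24 bp
Sorted largest to smallest: 127, 47, 30, 24, 16 bp.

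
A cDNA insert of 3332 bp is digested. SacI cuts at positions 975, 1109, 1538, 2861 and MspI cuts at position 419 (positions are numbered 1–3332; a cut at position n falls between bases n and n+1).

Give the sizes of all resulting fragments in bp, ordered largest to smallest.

Combined cut positions (sorted): 419, 975, 1109, 1538, 2861.
Linear molecule, 5 cuts → 6 fragments:
  419 − 0 = 419 bp
  975 − 419 = 556 bp
  1109 − 975 = 134 bp
  1538 − 1109 = 429 bp
  2861 − 1538 = 1323 bp
  3332 − 2861 = 471 bp
Sorted largest to smallest: 1323, 556, 471, 429, 419, 134 bp.

1323, 556, 471, 429, 419, 134 bp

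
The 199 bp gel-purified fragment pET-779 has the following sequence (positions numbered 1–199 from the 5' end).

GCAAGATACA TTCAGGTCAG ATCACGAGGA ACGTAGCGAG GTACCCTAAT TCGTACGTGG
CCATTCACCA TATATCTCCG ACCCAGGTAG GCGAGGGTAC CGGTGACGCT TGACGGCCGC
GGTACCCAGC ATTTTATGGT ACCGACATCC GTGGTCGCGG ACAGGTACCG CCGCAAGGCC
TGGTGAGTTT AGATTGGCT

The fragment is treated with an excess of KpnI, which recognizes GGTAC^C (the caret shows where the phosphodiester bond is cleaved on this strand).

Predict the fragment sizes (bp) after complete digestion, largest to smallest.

56, 44, 31, 26, 25, 17 bp

KpnI sites (GGTACC) start at positions 40, 96, 121, 138, 164.
KpnI cuts after base 5 of each site (before the last base), so after positions 44, 100, 125, 142, 168.
Linear molecule, 5 cuts → 6 fragments:
  1–44 → 44 bp
  45–100 → 56 bp
  101–125 → 25 bp
  126–142 → 17 bp
  143–168 → 26 bp
  169–199 → 31 bp
Sorted largest to smallest: 56, 44, 31, 26, 25, 17 bp.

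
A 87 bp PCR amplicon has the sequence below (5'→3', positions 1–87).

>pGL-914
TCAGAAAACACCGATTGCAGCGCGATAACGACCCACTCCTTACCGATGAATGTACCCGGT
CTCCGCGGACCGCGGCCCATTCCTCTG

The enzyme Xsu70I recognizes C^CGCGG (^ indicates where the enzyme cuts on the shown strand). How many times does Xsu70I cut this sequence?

CCGCGG occurs starting at positions 63, 70.
Xsu70I cuts at 2 sites.

2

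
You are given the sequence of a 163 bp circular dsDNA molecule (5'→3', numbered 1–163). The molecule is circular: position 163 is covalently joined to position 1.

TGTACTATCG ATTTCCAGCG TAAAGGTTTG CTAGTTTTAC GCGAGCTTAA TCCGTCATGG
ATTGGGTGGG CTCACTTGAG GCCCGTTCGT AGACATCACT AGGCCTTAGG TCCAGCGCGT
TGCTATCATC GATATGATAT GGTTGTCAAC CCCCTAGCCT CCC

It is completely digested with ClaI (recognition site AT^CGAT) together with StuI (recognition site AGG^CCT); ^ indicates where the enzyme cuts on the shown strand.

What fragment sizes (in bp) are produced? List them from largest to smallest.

ClaI sites (ATCGAT) start at positions 7, 128.
ClaI cuts after base 2 of each site, so after positions 8, 129.
The StuI site (AGGCCT) starts at position 101.
StuI cuts after base 3 of each site, so after position 103.
Combined cut positions: 8, 103, 129.
Circular molecule, 3 cuts → 3 fragments:
  9–103 → 95 bp
  104–129 → 26 bp
  130–163 then 1–8 → 34 + 8 = 42 bp
Sorted largest to smallest: 95, 42, 26 bp.

95, 42, 26 bp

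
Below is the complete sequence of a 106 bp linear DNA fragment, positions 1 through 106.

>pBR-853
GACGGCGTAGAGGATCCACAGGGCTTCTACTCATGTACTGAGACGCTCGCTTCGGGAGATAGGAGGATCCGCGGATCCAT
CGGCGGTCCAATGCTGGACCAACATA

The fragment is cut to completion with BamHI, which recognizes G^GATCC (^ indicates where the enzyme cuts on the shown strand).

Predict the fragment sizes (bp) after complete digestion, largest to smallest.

53, 33, 12, 8 bp

BamHI sites (GGATCC) start at positions 12, 65, 73.
BamHI cuts after the first base of each site, so after positions 12, 65, 73.
Linear molecule, 3 cuts → 4 fragments:
  1–12 → 12 bp
  13–65 → 53 bp
  66–73 → 8 bp
  74–106 → 33 bp
Sorted largest to smallest: 53, 33, 12, 8 bp.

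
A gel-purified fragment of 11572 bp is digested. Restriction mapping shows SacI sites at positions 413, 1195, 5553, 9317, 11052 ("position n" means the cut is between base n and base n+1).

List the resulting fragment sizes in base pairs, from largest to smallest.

4358, 3764, 1735, 782, 520, 413 bp

Linear molecule, 5 cuts → 6 fragments:
  413 − 0 = 413 bp
  1195 − 413 = 782 bp
  5553 − 1195 = 4358 bp
  9317 − 5553 = 3764 bp
  11052 − 9317 = 1735 bp
  11572 − 11052 = 520 bp
Sorted largest to smallest: 4358, 3764, 1735, 782, 520, 413 bp.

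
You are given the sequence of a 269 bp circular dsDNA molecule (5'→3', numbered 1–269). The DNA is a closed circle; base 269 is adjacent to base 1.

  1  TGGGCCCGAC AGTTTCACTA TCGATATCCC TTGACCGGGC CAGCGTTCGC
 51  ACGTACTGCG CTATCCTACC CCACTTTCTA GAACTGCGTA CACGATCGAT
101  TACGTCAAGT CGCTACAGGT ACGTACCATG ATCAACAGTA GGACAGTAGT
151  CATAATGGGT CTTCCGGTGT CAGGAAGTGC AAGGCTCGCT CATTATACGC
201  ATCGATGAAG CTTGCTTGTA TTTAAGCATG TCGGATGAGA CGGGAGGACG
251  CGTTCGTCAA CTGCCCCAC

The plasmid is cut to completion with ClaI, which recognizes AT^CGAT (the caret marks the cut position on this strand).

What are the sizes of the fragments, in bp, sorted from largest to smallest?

106, 88, 75 bp

ClaI sites (ATCGAT) start at positions 20, 95, 201.
ClaI cuts after base 2 of each site, so after positions 21, 96, 202.
Circular molecule, 3 cuts → 3 fragments:
  22–96 → 75 bp
  97–202 → 106 bp
  203–269 then 1–21 → 67 + 21 = 88 bp
Sorted largest to smallest: 106, 88, 75 bp.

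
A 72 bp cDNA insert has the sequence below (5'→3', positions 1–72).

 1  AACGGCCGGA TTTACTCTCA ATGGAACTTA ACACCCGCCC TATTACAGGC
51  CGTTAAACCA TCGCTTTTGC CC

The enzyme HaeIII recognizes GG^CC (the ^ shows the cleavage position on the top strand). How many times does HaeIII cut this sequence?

GGCC occurs starting at positions 4, 48.
HaeIII cuts at 2 sites.

2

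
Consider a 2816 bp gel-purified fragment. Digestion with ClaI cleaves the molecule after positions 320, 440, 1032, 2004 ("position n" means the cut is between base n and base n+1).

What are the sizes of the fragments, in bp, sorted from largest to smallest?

Linear molecule, 4 cuts → 5 fragments:
  320 − 0 = 320 bp
  440 − 320 = 120 bp
  1032 − 440 = 592 bp
  2004 − 1032 = 972 bp
  2816 − 2004 = 812 bp
Sorted largest to smallest: 972, 812, 592, 320, 120 bp.

972, 812, 592, 320, 120 bp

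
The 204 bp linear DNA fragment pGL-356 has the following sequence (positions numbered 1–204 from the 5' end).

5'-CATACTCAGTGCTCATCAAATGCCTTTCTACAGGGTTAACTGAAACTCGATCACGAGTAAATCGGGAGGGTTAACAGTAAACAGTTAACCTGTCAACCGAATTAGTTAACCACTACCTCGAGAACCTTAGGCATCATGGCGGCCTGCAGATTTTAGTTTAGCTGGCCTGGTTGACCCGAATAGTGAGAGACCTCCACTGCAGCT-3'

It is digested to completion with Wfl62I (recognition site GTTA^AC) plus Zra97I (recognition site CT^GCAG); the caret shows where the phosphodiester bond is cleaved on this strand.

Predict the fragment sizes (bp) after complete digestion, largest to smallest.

Wfl62I sites (GTTAAC) start at positions 35, 70, 84, 105.
Wfl62I cuts after base 4 of each site, so after positions 38, 73, 87, 108.
Zra97I sites (CTGCAG) start at positions 144, 197.
Zra97I cuts after base 2 of each site, so after positions 145, 198.
Combined cut positions: 38, 73, 87, 108, 145, 198.
Linear molecule, 6 cuts → 7 fragments:
  1–38 → 38 bp
  39–73 → 35 bp
  74–87 → 14 bp
  88–108 → 21 bp
  109–145 → 37 bp
  146–198 → 53 bp
  199–204 → 6 bp
Sorted largest to smallest: 53, 38, 37, 35, 21, 14, 6 bp.

53, 38, 37, 35, 21, 14, 6 bp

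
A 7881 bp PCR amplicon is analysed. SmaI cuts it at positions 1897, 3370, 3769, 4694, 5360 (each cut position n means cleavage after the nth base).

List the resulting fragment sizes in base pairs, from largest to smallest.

Linear molecule, 5 cuts → 6 fragments:
  1897 − 0 = 1897 bp
  3370 − 1897 = 1473 bp
  3769 − 3370 = 399 bp
  4694 − 3769 = 925 bp
  5360 − 4694 = 666 bp
  7881 − 5360 = 2521 bp
Sorted largest to smallest: 2521, 1897, 1473, 925, 666, 399 bp.

2521, 1897, 1473, 925, 666, 399 bp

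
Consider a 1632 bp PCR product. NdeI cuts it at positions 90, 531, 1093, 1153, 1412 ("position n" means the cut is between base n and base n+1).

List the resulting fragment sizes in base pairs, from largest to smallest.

Linear molecule, 5 cuts → 6 fragments:
  90 − 0 = 90 bp
  531 − 90 = 441 bp
  1093 − 531 = 562 bp
  1153 − 1093 = 60 bp
  1412 − 1153 = 259 bp
  1632 − 1412 = 220 bp
Sorted largest to smallest: 562, 441, 259, 220, 90, 60 bp.

562, 441, 259, 220, 90, 60 bp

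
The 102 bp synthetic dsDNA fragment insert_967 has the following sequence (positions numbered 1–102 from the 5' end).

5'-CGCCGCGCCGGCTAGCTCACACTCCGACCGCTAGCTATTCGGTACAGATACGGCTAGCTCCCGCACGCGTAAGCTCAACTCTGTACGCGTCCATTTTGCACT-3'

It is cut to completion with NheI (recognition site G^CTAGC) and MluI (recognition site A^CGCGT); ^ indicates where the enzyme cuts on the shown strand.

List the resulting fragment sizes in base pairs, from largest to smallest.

23, 20, 19, 17, 12, 11 bp

NheI sites (GCTAGC) start at positions 11, 30, 53.
NheI cuts after the first base of each site, so after positions 11, 30, 53.
MluI sites (ACGCGT) start at positions 65, 85.
MluI cuts after the first base of each site, so after positions 65, 85.
Combined cut positions: 11, 30, 53, 65, 85.
Linear molecule, 5 cuts → 6 fragments:
  1–11 → 11 bp
  12–30 → 19 bp
  31–53 → 23 bp
  54–65 → 12 bp
  66–85 → 20 bp
  86–102 → 17 bp
Sorted largest to smallest: 23, 20, 19, 17, 12, 11 bp.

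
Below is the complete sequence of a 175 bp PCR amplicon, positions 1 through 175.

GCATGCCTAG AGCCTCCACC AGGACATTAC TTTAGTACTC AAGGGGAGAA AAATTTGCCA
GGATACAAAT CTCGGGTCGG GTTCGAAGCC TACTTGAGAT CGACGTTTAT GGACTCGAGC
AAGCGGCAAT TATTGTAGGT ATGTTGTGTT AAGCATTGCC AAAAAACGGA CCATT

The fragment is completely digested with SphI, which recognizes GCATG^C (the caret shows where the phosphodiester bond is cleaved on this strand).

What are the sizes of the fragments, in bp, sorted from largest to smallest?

The SphI site (GCATGC) starts at position 1.
SphI cuts after base 5 of each site (before the last base), so after position 5.
Linear molecule, 1 cut → 2 fragments:
  1–5 → 5 bp
  6–175 → 170 bp
Sorted largest to smallest: 170, 5 bp.

170, 5 bp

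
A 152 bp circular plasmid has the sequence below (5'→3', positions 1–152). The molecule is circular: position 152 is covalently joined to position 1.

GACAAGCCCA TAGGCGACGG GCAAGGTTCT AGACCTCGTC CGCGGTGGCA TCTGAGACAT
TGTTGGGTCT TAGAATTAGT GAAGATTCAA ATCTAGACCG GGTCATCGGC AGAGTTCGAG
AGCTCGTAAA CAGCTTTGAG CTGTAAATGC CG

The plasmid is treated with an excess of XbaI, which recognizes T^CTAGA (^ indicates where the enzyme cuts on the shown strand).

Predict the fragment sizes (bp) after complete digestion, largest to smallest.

XbaI sites (TCTAGA) start at positions 28, 92.
XbaI cuts after the first base of each site, so after positions 28, 92.
Circular molecule, 2 cuts → 2 fragments:
  29–92 → 64 bp
  93–152 then 1–28 → 60 + 28 = 88 bp
Sorted largest to smallest: 88, 64 bp.

88, 64 bp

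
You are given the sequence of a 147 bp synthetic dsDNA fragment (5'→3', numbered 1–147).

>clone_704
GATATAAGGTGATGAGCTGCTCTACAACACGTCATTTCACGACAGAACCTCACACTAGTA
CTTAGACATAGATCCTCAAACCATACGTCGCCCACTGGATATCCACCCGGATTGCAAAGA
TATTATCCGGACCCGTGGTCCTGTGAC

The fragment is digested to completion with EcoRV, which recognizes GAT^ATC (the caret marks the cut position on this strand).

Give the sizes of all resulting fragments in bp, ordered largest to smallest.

The EcoRV site (GATATC) starts at position 98.
EcoRV cuts after base 3 of each site, so after position 100.
Linear molecule, 1 cut → 2 fragments:
  1–100 → 100 bp
  101–147 → 47 bp
Sorted largest to smallest: 100, 47 bp.

100, 47 bp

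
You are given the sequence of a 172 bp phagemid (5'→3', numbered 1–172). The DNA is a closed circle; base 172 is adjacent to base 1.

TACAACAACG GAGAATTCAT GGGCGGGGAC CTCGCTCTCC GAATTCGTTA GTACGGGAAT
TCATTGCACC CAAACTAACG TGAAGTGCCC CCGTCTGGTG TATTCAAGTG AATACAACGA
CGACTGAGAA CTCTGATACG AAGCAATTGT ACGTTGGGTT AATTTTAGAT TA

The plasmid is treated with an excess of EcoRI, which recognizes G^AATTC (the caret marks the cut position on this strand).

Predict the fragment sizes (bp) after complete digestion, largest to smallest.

128, 28, 16 bp

EcoRI sites (GAATTC) start at positions 13, 41, 57.
EcoRI cuts after the first base of each site, so after positions 13, 41, 57.
Circular molecule, 3 cuts → 3 fragments:
  14–41 → 28 bp
  42–57 → 16 bp
  58–172 then 1–13 → 115 + 13 = 128 bp
Sorted largest to smallest: 128, 28, 16 bp.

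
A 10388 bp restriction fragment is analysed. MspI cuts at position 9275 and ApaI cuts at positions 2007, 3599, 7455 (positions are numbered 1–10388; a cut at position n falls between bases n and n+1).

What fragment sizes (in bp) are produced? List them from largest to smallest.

Combined cut positions (sorted): 2007, 3599, 7455, 9275.
Linear molecule, 4 cuts → 5 fragments:
  2007 − 0 = 2007 bp
  3599 − 2007 = 1592 bp
  7455 − 3599 = 3856 bp
  9275 − 7455 = 1820 bp
  10388 − 9275 = 1113 bp
Sorted largest to smallest: 3856, 2007, 1820, 1592, 1113 bp.

3856, 2007, 1820, 1592, 1113 bp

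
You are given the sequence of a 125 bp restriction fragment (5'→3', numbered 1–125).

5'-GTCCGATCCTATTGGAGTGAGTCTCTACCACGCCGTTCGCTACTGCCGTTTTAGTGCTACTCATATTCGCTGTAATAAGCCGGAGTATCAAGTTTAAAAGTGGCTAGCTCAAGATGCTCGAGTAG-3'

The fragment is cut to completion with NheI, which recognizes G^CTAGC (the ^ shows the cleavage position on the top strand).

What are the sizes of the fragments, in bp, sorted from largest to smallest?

The NheI site (GCTAGC) starts at position 103.
NheI cuts after the first base of each site, so after position 103.
Linear molecule, 1 cut → 2 fragments:
  1–103 → 103 bp
  104–125 → 22 bp
Sorted largest to smallest: 103, 22 bp.

103, 22 bp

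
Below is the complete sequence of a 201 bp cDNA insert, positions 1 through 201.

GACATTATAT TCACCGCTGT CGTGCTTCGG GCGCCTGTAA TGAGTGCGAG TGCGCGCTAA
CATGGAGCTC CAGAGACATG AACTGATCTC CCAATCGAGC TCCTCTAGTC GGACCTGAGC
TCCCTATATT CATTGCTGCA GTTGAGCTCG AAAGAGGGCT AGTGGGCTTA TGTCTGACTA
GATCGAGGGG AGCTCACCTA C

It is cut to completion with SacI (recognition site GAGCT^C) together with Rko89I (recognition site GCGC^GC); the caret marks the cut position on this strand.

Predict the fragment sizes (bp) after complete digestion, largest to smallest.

55, 46, 32, 27, 20, 14, 7 bp

SacI sites (GAGCTC) start at positions 65, 97, 117, 144, 190.
SacI cuts after base 5 of each site (before the last base), so after positions 69, 101, 121, 148, 194.
The Rko89I site (GCGCGC) starts at position 52.
Rko89I cuts after base 4 of each site, so after position 55.
Combined cut positions: 55, 69, 101, 121, 148, 194.
Linear molecule, 6 cuts → 7 fragments:
  1–55 → 55 bp
  56–69 → 14 bp
  70–101 → 32 bp
  102–121 → 20 bp
  122–148 → 27 bp
  149–194 → 46 bp
  195–201 → 7 bp
Sorted largest to smallest: 55, 46, 32, 27, 20, 14, 7 bp.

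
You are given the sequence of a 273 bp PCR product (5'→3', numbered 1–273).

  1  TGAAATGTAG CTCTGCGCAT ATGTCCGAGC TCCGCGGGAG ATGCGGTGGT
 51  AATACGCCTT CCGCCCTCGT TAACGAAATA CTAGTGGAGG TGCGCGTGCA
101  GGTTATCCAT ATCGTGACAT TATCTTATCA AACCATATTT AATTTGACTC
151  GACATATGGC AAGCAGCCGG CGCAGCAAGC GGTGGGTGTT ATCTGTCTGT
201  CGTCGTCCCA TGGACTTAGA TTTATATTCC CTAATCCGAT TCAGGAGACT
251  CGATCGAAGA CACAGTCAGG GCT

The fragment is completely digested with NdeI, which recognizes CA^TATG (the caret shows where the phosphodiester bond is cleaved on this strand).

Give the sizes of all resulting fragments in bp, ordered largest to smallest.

NdeI sites (CATATG) start at positions 18, 153.
NdeI cuts after base 2 of each site, so after positions 19, 154.
Linear molecule, 2 cuts → 3 fragments:
  1–19 → 19 bp
  20–154 → 135 bp
  155–273 → 119 bp
Sorted largest to smallest: 135, 119, 19 bp.

135, 119, 19 bp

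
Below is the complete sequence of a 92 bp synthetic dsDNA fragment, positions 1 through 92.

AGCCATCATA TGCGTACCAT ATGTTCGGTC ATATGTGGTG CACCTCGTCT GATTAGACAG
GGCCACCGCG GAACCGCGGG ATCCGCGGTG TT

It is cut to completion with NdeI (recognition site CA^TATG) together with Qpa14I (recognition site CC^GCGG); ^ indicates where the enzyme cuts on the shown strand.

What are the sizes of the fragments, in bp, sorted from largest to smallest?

36, 12, 11, 9, 8, 8, 8 bp

NdeI sites (CATATG) start at positions 7, 18, 30.
NdeI cuts after base 2 of each site, so after positions 8, 19, 31.
Qpa14I sites (CCGCGG) start at positions 66, 74, 83.
Qpa14I cuts after base 2 of each site, so after positions 67, 75, 84.
Combined cut positions: 8, 19, 31, 67, 75, 84.
Linear molecule, 6 cuts → 7 fragments:
  1–8 → 8 bp
  9–19 → 11 bp
  20–31 → 12 bp
  32–67 → 36 bp
  68–75 → 8 bp
  76–84 → 9 bp
  85–92 → 8 bp
Sorted largest to smallest: 36, 12, 11, 9, 8, 8, 8 bp.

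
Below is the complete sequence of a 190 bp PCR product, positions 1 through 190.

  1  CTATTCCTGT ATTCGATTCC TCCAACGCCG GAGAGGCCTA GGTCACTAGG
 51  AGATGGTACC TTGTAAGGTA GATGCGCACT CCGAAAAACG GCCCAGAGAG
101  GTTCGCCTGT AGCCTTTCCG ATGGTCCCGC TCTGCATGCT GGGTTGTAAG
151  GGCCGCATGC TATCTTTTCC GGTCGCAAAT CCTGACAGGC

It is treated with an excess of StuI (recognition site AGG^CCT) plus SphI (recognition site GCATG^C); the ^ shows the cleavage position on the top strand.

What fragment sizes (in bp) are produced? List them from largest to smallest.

The StuI site (AGGCCT) starts at position 34.
StuI cuts after base 3 of each site, so after position 36.
SphI sites (GCATGC) start at positions 134, 155.
SphI cuts after base 5 of each site (before the last base), so after positions 138, 159.
Combined cut positions: 36, 138, 159.
Linear molecule, 3 cuts → 4 fragments:
  1–36 → 36 bp
  37–138 → 102 bp
  139–159 → 21 bp
  160–190 → 31 bp
Sorted largest to smallest: 102, 36, 31, 21 bp.

102, 36, 31, 21 bp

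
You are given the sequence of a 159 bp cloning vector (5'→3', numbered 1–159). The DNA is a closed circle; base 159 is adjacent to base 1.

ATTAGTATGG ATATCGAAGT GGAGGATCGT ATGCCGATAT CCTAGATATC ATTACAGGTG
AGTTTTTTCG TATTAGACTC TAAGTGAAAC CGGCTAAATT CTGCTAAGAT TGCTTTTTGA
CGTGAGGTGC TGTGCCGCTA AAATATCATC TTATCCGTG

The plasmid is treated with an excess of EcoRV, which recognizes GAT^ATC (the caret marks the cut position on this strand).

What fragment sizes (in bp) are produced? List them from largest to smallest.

EcoRV sites (GATATC) start at positions 10, 36, 45.
EcoRV cuts after base 3 of each site, so after positions 12, 38, 47.
Circular molecule, 3 cuts → 3 fragments:
  13–38 → 26 bp
  39–47 → 9 bp
  48–159 then 1–12 → 112 + 12 = 124 bp
Sorted largest to smallest: 124, 26, 9 bp.

124, 26, 9 bp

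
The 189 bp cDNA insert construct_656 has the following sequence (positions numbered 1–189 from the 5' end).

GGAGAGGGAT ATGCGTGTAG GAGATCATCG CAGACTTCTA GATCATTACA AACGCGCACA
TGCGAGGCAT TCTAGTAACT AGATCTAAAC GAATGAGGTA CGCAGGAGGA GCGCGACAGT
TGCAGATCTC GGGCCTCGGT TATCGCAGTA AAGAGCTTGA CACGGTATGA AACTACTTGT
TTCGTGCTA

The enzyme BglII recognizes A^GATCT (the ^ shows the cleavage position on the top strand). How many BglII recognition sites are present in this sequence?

2

AGATCT occurs starting at positions 81, 124.
BglII cuts at 2 sites.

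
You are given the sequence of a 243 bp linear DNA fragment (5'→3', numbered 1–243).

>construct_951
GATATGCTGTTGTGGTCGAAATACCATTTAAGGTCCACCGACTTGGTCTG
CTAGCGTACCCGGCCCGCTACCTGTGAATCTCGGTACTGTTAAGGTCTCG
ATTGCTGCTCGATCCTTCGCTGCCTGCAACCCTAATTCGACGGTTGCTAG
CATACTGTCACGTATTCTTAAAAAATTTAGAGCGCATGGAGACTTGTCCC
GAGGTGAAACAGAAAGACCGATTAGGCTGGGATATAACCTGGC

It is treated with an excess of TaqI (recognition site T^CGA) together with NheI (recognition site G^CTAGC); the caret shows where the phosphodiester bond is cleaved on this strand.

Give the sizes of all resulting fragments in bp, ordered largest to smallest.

TaqI sites (TCGA) start at positions 16, 98, 109, 137.
TaqI cuts after the first base of each site, so after positions 16, 98, 109, 137.
NheI sites (GCTAGC) start at positions 50, 146.
NheI cuts after the first base of each site, so after positions 50, 146.
Combined cut positions: 16, 50, 98, 109, 137, 146.
Linear molecule, 6 cuts → 7 fragments:
  1–16 → 16 bp
  17–50 → 34 bp
  51–98 → 48 bp
  99–109 → 11 bp
  110–137 → 28 bp
  138–146 → 9 bp
  147–243 → 97 bp
Sorted largest to smallest: 97, 48, 34, 28, 16, 11, 9 bp.

97, 48, 34, 28, 16, 11, 9 bp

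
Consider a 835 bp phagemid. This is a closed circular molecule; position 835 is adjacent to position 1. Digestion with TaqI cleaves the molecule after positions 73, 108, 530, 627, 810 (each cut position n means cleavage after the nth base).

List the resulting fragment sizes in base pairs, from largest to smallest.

422, 183, 98, 97, 35 bp

Circular molecule, 5 cuts → 5 fragments:
  108 − 73 = 35 bp
  530 − 108 = 422 bp
  627 − 530 = 97 bp
  810 − 627 = 183 bp
  wrap: 835 − 810 + 73 = 98 bp
Sorted largest to smallest: 422, 183, 98, 97, 35 bp.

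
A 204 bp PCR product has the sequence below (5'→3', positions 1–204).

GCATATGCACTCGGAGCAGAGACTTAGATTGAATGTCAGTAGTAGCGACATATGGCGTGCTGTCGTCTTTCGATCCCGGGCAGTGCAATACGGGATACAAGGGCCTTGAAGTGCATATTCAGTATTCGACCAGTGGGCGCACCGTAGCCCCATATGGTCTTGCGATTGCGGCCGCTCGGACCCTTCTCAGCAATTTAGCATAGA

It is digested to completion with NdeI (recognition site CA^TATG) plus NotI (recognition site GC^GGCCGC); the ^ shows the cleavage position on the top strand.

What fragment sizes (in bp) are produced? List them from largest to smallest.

NdeI sites (CATATG) start at positions 2, 49, 151.
NdeI cuts after base 2 of each site, so after positions 3, 50, 152.
The NotI site (GCGGCCGC) starts at position 168.
NotI cuts after base 2 of each site, so after position 169.
Combined cut positions: 3, 50, 152, 169.
Linear molecule, 4 cuts → 5 fragments:
  1–3 → 3 bp
  4–50 → 47 bp
  51–152 → 102 bp
  153–169 → 17 bp
  170–204 → 35 bp
Sorted largest to smallest: 102, 47, 35, 17, 3 bp.

102, 47, 35, 17, 3 bp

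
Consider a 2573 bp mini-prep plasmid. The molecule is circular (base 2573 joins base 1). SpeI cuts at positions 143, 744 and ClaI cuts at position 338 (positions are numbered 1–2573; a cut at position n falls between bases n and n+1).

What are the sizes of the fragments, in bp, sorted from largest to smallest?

1972, 406, 195 bp

Combined cut positions (sorted): 143, 338, 744.
Circular molecule, 3 cuts → 3 fragments:
  338 − 143 = 195 bp
  744 − 338 = 406 bp
  wrap: 2573 − 744 + 143 = 1972 bp
Sorted largest to smallest: 1972, 406, 195 bp.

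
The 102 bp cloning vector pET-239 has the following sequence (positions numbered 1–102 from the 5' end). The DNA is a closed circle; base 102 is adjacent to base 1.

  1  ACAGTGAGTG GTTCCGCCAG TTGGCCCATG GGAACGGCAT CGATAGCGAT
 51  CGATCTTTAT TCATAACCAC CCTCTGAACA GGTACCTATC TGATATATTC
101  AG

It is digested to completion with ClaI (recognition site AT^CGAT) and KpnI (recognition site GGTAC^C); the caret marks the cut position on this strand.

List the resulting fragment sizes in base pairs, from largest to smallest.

ClaI sites (ATCGAT) start at positions 39, 49.
ClaI cuts after base 2 of each site, so after positions 40, 50.
The KpnI site (GGTACC) starts at position 81.
KpnI cuts after base 5 of each site (before the last base), so after position 85.
Combined cut positions: 40, 50, 85.
Circular molecule, 3 cuts → 3 fragments:
  41–50 → 10 bp
  51–85 → 35 bp
  86–102 then 1–40 → 17 + 40 = 57 bp
Sorted largest to smallest: 57, 35, 10 bp.

57, 35, 10 bp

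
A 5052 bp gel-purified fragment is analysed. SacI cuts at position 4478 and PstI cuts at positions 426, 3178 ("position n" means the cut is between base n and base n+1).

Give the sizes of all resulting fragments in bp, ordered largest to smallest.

2752, 1300, 574, 426 bp

Combined cut positions (sorted): 426, 3178, 4478.
Linear molecule, 3 cuts → 4 fragments:
  426 − 0 = 426 bp
  3178 − 426 = 2752 bp
  4478 − 3178 = 1300 bp
  5052 − 4478 = 574 bp
Sorted largest to smallest: 2752, 1300, 574, 426 bp.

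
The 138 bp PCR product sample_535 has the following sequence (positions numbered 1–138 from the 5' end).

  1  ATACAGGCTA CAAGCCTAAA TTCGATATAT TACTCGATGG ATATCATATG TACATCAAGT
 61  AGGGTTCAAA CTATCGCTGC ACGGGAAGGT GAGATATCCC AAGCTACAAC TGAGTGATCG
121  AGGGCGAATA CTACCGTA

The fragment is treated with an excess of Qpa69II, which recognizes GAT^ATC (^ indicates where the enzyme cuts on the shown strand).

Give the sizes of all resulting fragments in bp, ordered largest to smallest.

53, 43, 42 bp

Qpa69II sites (GATATC) start at positions 40, 93.
Qpa69II cuts after base 3 of each site, so after positions 42, 95.
Linear molecule, 2 cuts → 3 fragments:
  1–42 → 42 bp
  43–95 → 53 bp
  96–138 → 43 bp
Sorted largest to smallest: 53, 43, 42 bp.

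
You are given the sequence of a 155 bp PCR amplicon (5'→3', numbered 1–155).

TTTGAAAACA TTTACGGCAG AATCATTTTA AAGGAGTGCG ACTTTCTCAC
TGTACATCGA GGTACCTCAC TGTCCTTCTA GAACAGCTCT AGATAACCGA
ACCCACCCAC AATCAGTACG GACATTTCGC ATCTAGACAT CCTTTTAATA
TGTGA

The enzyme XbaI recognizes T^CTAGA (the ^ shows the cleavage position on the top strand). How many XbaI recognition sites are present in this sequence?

3

TCTAGA occurs starting at positions 77, 88, 132.
XbaI cuts at 3 sites.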